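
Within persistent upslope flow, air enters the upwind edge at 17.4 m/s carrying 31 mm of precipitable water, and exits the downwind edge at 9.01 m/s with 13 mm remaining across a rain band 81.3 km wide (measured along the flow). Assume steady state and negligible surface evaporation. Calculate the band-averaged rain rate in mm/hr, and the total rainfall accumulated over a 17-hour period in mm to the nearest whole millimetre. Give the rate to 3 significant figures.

Column moisture flux per unit crosswind length is F = V × PW.
Inflow: F_in = 17.4 × 31 = 539.4 mm·m/s
Outflow: F_out = 9.01 × 13 = 117.13 mm·m/s
Steady-state rate R = (F_in − F_out)/L = (539.4 − 117.13) / 81300 m = 5.194e-03 mm/s.
R = 5.194e-03 × 3600 = 18.7 mm/hr.
Over 17 h: total = 18.7 × 17 = 317.9 ≈ 318 mm.

R ≈ 18.7 mm/hr; total ≈ 318 mm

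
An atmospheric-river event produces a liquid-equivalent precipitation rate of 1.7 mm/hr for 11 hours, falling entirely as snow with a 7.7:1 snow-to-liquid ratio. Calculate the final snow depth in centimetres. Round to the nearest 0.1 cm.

snow depth ≈ 14.4 cm

Liquid-equivalent depth = 1.7 × 11 = 18.7 mm.
Snow depth = 18.7 mm × 7.7 = 143.99 mm = 14.4 cm.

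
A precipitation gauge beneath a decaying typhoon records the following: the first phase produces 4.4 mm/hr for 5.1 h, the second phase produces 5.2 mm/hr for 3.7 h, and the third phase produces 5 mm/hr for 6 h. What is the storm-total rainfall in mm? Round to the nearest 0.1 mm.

total ≈ 71.7 mm

Total = Σ Rᵢ Δtᵢ = 4.4 × 5.1 + 5.2 × 3.7 + 5 × 6
      = 22.44 + 19.24 + 30 = 71.7 mm.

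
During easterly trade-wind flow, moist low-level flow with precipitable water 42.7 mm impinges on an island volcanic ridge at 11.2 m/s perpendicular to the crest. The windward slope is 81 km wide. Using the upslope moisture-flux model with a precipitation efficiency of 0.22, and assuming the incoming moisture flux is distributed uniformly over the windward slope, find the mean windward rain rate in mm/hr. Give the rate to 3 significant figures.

R ≈ 4.68 mm/hr

Incoming column moisture flux per unit ridge length: F = V × PW = 11.2 × 42.7 = 478.24 mm·m/s.
Spread over the 81 km slope with efficiency ε = 0.22: R = ε·F/W = 0.22 × 478.24 / 81000 m = 1.299e-03 mm/s.
R = 1.299e-03 × 3600 = 4.68 mm/hr.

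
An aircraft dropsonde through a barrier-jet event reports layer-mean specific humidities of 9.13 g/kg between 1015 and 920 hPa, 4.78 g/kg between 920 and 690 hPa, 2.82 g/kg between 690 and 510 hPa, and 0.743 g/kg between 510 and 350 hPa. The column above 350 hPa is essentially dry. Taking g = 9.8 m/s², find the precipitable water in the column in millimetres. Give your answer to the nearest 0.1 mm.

Precipitable water is the column-integrated vapour mass per unit area: PW = (1/g) Σ q̄ Δp, with q in kg/kg and Δp in Pa (1 kg/m² of water = 1 mm).
Layer 1015–920 hPa: Δp = 95 hPa = 9500 Pa, q̄ = 0.00913 kg/kg → 0.00913 × 9500 / 9.8 = 8.85 mm
Layer 920–690 hPa: Δp = 230 hPa = 23000 Pa, q̄ = 0.00478 kg/kg → 0.00478 × 23000 / 9.8 = 11.22 mm
Layer 690–510 hPa: Δp = 180 hPa = 18000 Pa, q̄ = 0.00282 kg/kg → 0.00282 × 18000 / 9.8 = 5.18 mm
Layer 510–350 hPa: Δp = 160 hPa = 16000 Pa, q̄ = 0.000743 kg/kg → 0.000743 × 16000 / 9.8 = 1.21 mm
PW = 8.85 + 11.22 + 5.18 + 1.21 = 26.46 ≈ 26.5 mm.

PW ≈ 26.5 mm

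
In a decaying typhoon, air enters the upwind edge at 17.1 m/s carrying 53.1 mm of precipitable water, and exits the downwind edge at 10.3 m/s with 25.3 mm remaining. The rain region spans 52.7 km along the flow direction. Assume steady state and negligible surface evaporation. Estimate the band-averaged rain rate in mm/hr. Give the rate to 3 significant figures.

Column moisture flux per unit crosswind length is F = V × PW.
Inflow: F_in = 17.1 × 53.1 = 908.01 mm·m/s
Outflow: F_out = 10.3 × 25.3 = 260.59 mm·m/s
Steady-state rate R = (F_in − F_out)/L = (908.01 − 260.59) / 52700 m = 1.229e-02 mm/s.
R = 1.229e-02 × 3600 = 44.2 mm/hr.

R ≈ 44.2 mm/hr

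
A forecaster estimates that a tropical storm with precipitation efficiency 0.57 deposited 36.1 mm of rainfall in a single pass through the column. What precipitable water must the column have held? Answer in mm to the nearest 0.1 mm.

PW = rainfall / ε = 36.1 / 0.57 = 63.3 mm.

PW ≈ 63.3 mm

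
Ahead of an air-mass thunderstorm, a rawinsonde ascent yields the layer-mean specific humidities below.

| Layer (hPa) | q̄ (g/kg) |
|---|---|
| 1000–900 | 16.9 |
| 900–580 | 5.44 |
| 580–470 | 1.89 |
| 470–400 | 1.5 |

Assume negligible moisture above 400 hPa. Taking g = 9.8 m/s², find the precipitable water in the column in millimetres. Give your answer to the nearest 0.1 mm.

Precipitable water is the column-integrated vapour mass per unit area: PW = (1/g) Σ q̄ Δp, with q in kg/kg and Δp in Pa (1 kg/m² of water = 1 mm).
Layer 1000–900 hPa: Δp = 100 hPa = 10000 Pa, q̄ = 0.0169 kg/kg → 0.0169 × 10000 / 9.8 = 17.24 mm
Layer 900–580 hPa: Δp = 320 hPa = 32000 Pa, q̄ = 0.00544 kg/kg → 0.00544 × 32000 / 9.8 = 17.76 mm
Layer 580–470 hPa: Δp = 110 hPa = 11000 Pa, q̄ = 0.00189 kg/kg → 0.00189 × 11000 / 9.8 = 2.12 mm
Layer 470–400 hPa: Δp = 70 hPa = 7000 Pa, q̄ = 0.0015 kg/kg → 0.0015 × 7000 / 9.8 = 1.07 mm
PW = 17.24 + 17.76 + 2.12 + 1.07 = 38.19 ≈ 38.2 mm.

PW ≈ 38.2 mm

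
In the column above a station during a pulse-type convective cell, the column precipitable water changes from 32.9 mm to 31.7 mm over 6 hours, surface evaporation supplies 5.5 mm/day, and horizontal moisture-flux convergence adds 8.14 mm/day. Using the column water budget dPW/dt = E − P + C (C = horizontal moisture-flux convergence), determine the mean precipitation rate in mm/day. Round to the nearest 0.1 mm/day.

P ≈ 18.4 mm/day

dPW/dt = (31.7 − 32.9) mm / (6/24 day) = -4.800 mm/day.
P = E + C − dPW/dt = 5.5 + (8.14) − (-4.800) = 18.4 mm/day.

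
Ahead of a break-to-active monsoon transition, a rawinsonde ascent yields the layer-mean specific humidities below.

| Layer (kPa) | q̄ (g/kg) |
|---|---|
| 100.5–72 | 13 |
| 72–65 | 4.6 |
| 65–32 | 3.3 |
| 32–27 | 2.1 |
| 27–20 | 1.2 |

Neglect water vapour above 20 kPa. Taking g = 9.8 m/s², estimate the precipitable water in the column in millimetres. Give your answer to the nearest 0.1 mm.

PW ≈ 54.1 mm

Precipitable water is the column-integrated vapour mass per unit area: PW = (1/g) Σ q̄ Δp, with q in kg/kg and Δp in Pa (1 kg/m² of water = 1 mm).
Layer 100.5–72 kPa: Δp = 285 hPa = 28500 Pa, q̄ = 0.013 kg/kg → 0.013 × 28500 / 9.8 = 37.81 mm
Layer 72–65 kPa: Δp = 70 hPa = 7000 Pa, q̄ = 0.0046 kg/kg → 0.0046 × 7000 / 9.8 = 3.29 mm
Layer 65–32 kPa: Δp = 330 hPa = 33000 Pa, q̄ = 0.0033 kg/kg → 0.0033 × 33000 / 9.8 = 11.11 mm
Layer 32–27 kPa: Δp = 50 hPa = 5000 Pa, q̄ = 0.0021 kg/kg → 0.0021 × 5000 / 9.8 = 1.07 mm
Layer 27–20 kPa: Δp = 70 hPa = 7000 Pa, q̄ = 0.0012 kg/kg → 0.0012 × 7000 / 9.8 = 0.86 mm
PW = 37.81 + 3.29 + 11.11 + 1.07 + 0.86 = 54.14 ≈ 54.1 mm.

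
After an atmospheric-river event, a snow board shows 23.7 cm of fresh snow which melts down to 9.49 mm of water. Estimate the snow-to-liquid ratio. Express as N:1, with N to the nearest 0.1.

ratio ≈ 25.0

Ratio = snow depth / SWE = 237 mm / 9.49 mm = 25.0, i.e. 25.0:1.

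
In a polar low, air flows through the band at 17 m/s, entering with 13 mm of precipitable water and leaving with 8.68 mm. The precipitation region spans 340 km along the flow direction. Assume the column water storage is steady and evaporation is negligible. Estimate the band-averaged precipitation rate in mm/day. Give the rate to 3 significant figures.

R ≈ 18.7 mm/day

Column moisture flux per unit crosswind length is F = V × PW.
Inflow: F_in = 17 × 13 = 221 mm·m/s
Outflow: F_out = 17 × 8.68 = 147.56 mm·m/s
Steady-state rate R = (F_in − F_out)/L = (221 − 147.56) / 340000 m = 2.160e-04 mm/s.
R = 2.160e-04 × 3600 × 24 = 18.7 mm/day.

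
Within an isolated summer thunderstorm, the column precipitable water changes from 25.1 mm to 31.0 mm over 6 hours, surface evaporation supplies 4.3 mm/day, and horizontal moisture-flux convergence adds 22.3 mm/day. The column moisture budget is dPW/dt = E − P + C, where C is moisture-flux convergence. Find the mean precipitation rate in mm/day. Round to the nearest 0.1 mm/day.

P ≈ 3.0 mm/day

dPW/dt = (31.0 − 25.1) mm / (6/24 day) = +23.600 mm/day.
P = E + C − dPW/dt = 4.3 + (22.3) − (+23.600) = 3.0 mm/day.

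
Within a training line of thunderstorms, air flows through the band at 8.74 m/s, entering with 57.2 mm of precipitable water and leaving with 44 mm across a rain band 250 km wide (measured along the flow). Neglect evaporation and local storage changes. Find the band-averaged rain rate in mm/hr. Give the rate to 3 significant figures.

R ≈ 1.66 mm/hr

Column moisture flux per unit crosswind length is F = V × PW.
Inflow: F_in = 8.74 × 57.2 = 499.928 mm·m/s
Outflow: F_out = 8.74 × 44 = 384.56 mm·m/s
Steady-state rate R = (F_in − F_out)/L = (499.928 − 384.56) / 250000 m = 4.615e-04 mm/s.
R = 4.615e-04 × 3600 = 1.66 mm/hr.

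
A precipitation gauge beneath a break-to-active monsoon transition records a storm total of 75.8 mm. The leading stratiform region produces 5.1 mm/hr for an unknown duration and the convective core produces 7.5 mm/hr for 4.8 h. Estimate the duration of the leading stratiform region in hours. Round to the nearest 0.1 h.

duration ≈ 7.8 h

Known phases: 7.5 × 4.8 = 36 mm.
Remaining depth = 75.8 − 36 = 39.8 mm.
Duration = 39.8 / 5.1 = 7.8 h.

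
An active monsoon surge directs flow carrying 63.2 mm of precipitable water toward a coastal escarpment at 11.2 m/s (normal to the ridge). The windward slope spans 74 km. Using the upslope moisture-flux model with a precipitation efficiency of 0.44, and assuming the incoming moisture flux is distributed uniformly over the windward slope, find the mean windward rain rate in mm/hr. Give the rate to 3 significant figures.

Incoming column moisture flux per unit ridge length: F = V × PW = 11.2 × 63.2 = 707.84 mm·m/s.
Spread over the 74 km slope with efficiency ε = 0.44: R = ε·F/W = 0.44 × 707.84 / 74000 m = 4.209e-03 mm/s.
R = 4.209e-03 × 3600 = 15.2 mm/hr.

R ≈ 15.2 mm/hr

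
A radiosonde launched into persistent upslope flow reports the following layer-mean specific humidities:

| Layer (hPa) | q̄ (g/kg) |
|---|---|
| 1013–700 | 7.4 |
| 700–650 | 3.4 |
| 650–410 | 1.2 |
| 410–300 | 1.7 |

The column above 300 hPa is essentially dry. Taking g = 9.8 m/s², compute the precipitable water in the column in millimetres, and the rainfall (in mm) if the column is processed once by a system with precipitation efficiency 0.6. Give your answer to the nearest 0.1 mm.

PW ≈ 30.2 mm; rainfall ≈ 18.1 mm

Precipitable water is the column-integrated vapour mass per unit area: PW = (1/g) Σ q̄ Δp, with q in kg/kg and Δp in Pa (1 kg/m² of water = 1 mm).
Layer 1013–700 hPa: Δp = 313 hPa = 31300 Pa, q̄ = 0.0074 kg/kg → 0.0074 × 31300 / 9.8 = 23.63 mm
Layer 700–650 hPa: Δp = 50 hPa = 5000 Pa, q̄ = 0.0034 kg/kg → 0.0034 × 5000 / 9.8 = 1.73 mm
Layer 650–410 hPa: Δp = 240 hPa = 24000 Pa, q̄ = 0.0012 kg/kg → 0.0012 × 24000 / 9.8 = 2.94 mm
Layer 410–300 hPa: Δp = 110 hPa = 11000 Pa, q̄ = 0.0017 kg/kg → 0.0017 × 11000 / 9.8 = 1.91 mm
PW = 23.63 + 1.73 + 2.94 + 1.91 = 30.21 ≈ 30.2 mm.
Rainfall = ε × PW = 0.6 × 30.2 = 18.1 mm.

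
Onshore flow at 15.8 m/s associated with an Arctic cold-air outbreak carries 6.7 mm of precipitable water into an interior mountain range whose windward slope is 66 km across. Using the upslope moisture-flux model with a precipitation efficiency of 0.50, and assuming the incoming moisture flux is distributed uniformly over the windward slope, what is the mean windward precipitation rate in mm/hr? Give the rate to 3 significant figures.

R ≈ 2.89 mm/hr

Incoming column moisture flux per unit ridge length: F = V × PW = 15.8 × 6.7 = 105.86 mm·m/s.
Spread over the 66 km slope with efficiency ε = 0.50: R = ε·F/W = 0.50 × 105.86 / 66000 m = 8.020e-04 mm/s.
R = 8.020e-04 × 3600 = 2.89 mm/hr.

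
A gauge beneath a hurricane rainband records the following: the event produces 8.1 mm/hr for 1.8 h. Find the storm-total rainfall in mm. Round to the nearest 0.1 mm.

total ≈ 14.6 mm

Total = Σ Rᵢ Δtᵢ = 8.1 × 1.8
      = 14.58 = 14.6 mm.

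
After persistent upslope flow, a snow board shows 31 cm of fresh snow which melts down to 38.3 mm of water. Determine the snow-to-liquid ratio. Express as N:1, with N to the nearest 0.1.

Ratio = snow depth / SWE = 310 mm / 38.3 mm = 8.1, i.e. 8.1:1.

ratio ≈ 8.1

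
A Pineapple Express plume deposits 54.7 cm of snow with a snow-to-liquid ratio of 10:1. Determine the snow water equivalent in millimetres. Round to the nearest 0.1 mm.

SWE ≈ 54.7 mm

SWE = snow depth / ratio = 54.7 cm / 10 = 5.470 cm = 54.7 mm.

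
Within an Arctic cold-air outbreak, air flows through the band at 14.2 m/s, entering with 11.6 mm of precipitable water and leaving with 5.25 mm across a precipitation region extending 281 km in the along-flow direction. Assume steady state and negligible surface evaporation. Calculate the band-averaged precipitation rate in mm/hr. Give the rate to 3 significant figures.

R ≈ 1.16 mm/hr

Column moisture flux per unit crosswind length is F = V × PW.
Inflow: F_in = 14.2 × 11.6 = 164.72 mm·m/s
Outflow: F_out = 14.2 × 5.25 = 74.55 mm·m/s
Steady-state rate R = (F_in − F_out)/L = (164.72 − 74.55) / 281000 m = 3.209e-04 mm/s.
R = 3.209e-04 × 3600 = 1.16 mm/hr.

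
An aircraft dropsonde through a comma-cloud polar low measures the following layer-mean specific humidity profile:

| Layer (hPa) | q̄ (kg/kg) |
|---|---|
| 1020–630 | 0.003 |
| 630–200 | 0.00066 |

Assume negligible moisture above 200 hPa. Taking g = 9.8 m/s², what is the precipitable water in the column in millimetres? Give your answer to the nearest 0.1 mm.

Precipitable water is the column-integrated vapour mass per unit area: PW = (1/g) Σ q̄ Δp, with q in kg/kg and Δp in Pa (1 kg/m² of water = 1 mm).
Layer 1020–630 hPa: Δp = 390 hPa = 39000 Pa, q̄ = 0.003 kg/kg → 0.003 × 39000 / 9.8 = 11.94 mm
Layer 630–200 hPa: Δp = 430 hPa = 43000 Pa, q̄ = 0.00066 kg/kg → 0.00066 × 43000 / 9.8 = 2.90 mm
PW = 11.94 + 2.90 = 14.84 ≈ 14.8 mm.

PW ≈ 14.8 mm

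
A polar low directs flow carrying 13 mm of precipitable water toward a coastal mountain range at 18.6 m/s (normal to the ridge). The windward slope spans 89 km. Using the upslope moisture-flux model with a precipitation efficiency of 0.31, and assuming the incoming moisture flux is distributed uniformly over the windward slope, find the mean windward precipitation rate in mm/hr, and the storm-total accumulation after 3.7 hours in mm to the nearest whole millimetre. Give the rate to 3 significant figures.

Incoming column moisture flux per unit ridge length: F = V × PW = 18.6 × 13 = 241.8 mm·m/s.
Spread over the 89 km slope with efficiency ε = 0.31: R = ε·F/W = 0.31 × 241.8 / 89000 m = 8.422e-04 mm/s.
R = 8.422e-04 × 3600 = 3.03 mm/hr.
Over 3.7 h: total = 3.03 × 3.7 = 11.211 ≈ 11 mm.

R ≈ 3.03 mm/hr; total ≈ 11 mm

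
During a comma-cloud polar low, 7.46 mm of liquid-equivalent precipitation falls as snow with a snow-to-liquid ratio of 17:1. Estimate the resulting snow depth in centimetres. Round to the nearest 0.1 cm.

Snow depth = liquid × ratio = 7.46 mm × 17 = 126.82 mm = 12.7 cm.

snow depth ≈ 12.7 cm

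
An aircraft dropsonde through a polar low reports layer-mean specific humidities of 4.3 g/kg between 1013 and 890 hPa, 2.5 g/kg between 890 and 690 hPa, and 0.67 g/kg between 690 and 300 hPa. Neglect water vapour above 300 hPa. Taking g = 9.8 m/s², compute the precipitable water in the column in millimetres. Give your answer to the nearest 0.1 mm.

Precipitable water is the column-integrated vapour mass per unit area: PW = (1/g) Σ q̄ Δp, with q in kg/kg and Δp in Pa (1 kg/m² of water = 1 mm).
Layer 1013–890 hPa: Δp = 123 hPa = 12300 Pa, q̄ = 0.0043 kg/kg → 0.0043 × 12300 / 9.8 = 5.40 mm
Layer 890–690 hPa: Δp = 200 hPa = 20000 Pa, q̄ = 0.0025 kg/kg → 0.0025 × 20000 / 9.8 = 5.10 mm
Layer 690–300 hPa: Δp = 390 hPa = 39000 Pa, q̄ = 0.00067 kg/kg → 0.00067 × 39000 / 9.8 = 2.67 mm
PW = 5.40 + 5.10 + 2.67 = 13.17 ≈ 13.2 mm.

PW ≈ 13.2 mm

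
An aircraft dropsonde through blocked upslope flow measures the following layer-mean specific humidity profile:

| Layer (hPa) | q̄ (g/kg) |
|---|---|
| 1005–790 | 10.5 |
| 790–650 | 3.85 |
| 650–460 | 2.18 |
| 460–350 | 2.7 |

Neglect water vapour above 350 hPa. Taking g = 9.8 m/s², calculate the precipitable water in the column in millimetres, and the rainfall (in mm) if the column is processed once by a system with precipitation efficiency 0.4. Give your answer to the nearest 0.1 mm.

Precipitable water is the column-integrated vapour mass per unit area: PW = (1/g) Σ q̄ Δp, with q in kg/kg and Δp in Pa (1 kg/m² of water = 1 mm).
Layer 1005–790 hPa: Δp = 215 hPa = 21500 Pa, q̄ = 0.0105 kg/kg → 0.0105 × 21500 / 9.8 = 23.04 mm
Layer 790–650 hPa: Δp = 140 hPa = 14000 Pa, q̄ = 0.00385 kg/kg → 0.00385 × 14000 / 9.8 = 5.50 mm
Layer 650–460 hPa: Δp = 190 hPa = 19000 Pa, q̄ = 0.00218 kg/kg → 0.00218 × 19000 / 9.8 = 4.23 mm
Layer 460–350 hPa: Δp = 110 hPa = 11000 Pa, q̄ = 0.0027 kg/kg → 0.0027 × 11000 / 9.8 = 3.03 mm
PW = 23.04 + 5.50 + 4.23 + 3.03 = 35.80 ≈ 35.8 mm.
Rainfall = ε × PW = 0.4 × 35.8 = 14.3 mm.

PW ≈ 35.8 mm; rainfall ≈ 14.3 mm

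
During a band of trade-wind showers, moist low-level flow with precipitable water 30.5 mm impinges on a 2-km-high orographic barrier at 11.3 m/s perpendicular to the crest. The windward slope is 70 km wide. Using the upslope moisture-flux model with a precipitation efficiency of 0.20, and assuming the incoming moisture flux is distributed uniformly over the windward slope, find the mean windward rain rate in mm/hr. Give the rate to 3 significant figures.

Incoming column moisture flux per unit ridge length: F = V × PW = 11.3 × 30.5 = 344.65 mm·m/s.
Spread over the 70 km slope with efficiency ε = 0.20: R = ε·F/W = 0.20 × 344.65 / 70000 m = 9.847e-04 mm/s.
R = 9.847e-04 × 3600 = 3.54 mm/hr.

R ≈ 3.54 mm/hr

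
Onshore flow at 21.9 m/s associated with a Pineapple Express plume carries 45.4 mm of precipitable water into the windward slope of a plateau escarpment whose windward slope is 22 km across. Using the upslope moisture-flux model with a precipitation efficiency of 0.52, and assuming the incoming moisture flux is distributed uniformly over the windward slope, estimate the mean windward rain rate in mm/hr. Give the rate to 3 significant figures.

R ≈ 84.6 mm/hr

Incoming column moisture flux per unit ridge length: F = V × PW = 21.9 × 45.4 = 994.26 mm·m/s.
Spread over the 22 km slope with efficiency ε = 0.52: R = ε·F/W = 0.52 × 994.26 / 22000 m = 2.350e-02 mm/s.
R = 2.350e-02 × 3600 = 84.6 mm/hr.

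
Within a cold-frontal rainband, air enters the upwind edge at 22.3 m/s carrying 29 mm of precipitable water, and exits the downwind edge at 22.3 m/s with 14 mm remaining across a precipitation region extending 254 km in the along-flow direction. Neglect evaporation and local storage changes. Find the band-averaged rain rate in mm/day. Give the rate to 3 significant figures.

R ≈ 114 mm/day

Column moisture flux per unit crosswind length is F = V × PW.
Inflow: F_in = 22.3 × 29 = 646.7 mm·m/s
Outflow: F_out = 22.3 × 14 = 312.2 mm·m/s
Steady-state rate R = (F_in − F_out)/L = (646.7 − 312.2) / 254000 m = 1.317e-03 mm/s.
R = 1.317e-03 × 3600 × 24 = 114 mm/day.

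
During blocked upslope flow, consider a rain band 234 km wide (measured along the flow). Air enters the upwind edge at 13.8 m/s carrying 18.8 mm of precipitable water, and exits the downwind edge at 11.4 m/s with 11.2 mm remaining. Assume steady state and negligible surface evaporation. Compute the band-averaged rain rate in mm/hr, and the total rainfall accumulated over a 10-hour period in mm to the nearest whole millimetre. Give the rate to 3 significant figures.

R ≈ 2.03 mm/hr; total ≈ 20 mm

Column moisture flux per unit crosswind length is F = V × PW.
Inflow: F_in = 13.8 × 18.8 = 259.44 mm·m/s
Outflow: F_out = 11.4 × 11.2 = 127.68 mm·m/s
Steady-state rate R = (F_in − F_out)/L = (259.44 − 127.68) / 234000 m = 5.631e-04 mm/s.
R = 5.631e-04 × 3600 = 2.03 mm/hr.
Over 10 h: total = 2.03 × 10 = 20.3 ≈ 20 mm.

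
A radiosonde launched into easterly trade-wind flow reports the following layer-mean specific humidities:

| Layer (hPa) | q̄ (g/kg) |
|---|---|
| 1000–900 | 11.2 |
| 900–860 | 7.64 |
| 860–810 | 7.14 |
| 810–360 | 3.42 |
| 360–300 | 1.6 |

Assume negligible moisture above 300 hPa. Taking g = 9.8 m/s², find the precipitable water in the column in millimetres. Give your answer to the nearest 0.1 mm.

PW ≈ 34.9 mm

Precipitable water is the column-integrated vapour mass per unit area: PW = (1/g) Σ q̄ Δp, with q in kg/kg and Δp in Pa (1 kg/m² of water = 1 mm).
Layer 1000–900 hPa: Δp = 100 hPa = 10000 Pa, q̄ = 0.0112 kg/kg → 0.0112 × 10000 / 9.8 = 11.43 mm
Layer 900–860 hPa: Δp = 40 hPa = 4000 Pa, q̄ = 0.00764 kg/kg → 0.00764 × 4000 / 9.8 = 3.12 mm
Layer 860–810 hPa: Δp = 50 hPa = 5000 Pa, q̄ = 0.00714 kg/kg → 0.00714 × 5000 / 9.8 = 3.64 mm
Layer 810–360 hPa: Δp = 450 hPa = 45000 Pa, q̄ = 0.00342 kg/kg → 0.00342 × 45000 / 9.8 = 15.70 mm
Layer 360–300 hPa: Δp = 60 hPa = 6000 Pa, q̄ = 0.0016 kg/kg → 0.0016 × 6000 / 9.8 = 0.98 mm
PW = 11.43 + 3.12 + 3.64 + 15.70 + 0.98 = 34.87 ≈ 34.9 mm.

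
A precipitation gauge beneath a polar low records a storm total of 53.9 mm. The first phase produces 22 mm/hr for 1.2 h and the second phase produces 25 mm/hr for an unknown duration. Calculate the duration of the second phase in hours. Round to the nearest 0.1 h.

Known phases: 22 × 1.2 = 26.4 mm.
Remaining depth = 53.9 − 26.4 = 27.5 mm.
Duration = 27.5 / 25 = 1.1 h.

duration ≈ 1.1 h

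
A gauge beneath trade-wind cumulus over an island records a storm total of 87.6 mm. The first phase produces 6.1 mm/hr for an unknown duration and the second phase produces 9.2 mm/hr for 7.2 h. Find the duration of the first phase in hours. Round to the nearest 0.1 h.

duration ≈ 3.5 h

Known phases: 9.2 × 7.2 = 66.24 mm.
Remaining depth = 87.6 − 66.24 = 21.36 mm.
Duration = 21.36 / 6.1 = 3.5 h.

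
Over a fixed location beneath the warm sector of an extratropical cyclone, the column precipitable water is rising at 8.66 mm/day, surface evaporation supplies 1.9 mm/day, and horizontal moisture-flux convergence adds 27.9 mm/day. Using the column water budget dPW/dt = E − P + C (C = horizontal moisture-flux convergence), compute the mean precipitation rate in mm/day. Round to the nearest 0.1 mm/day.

dPW/dt = +8.66 mm/day.
P = E + C − dPW/dt = 1.9 + (27.9) − (+8.66) = 21.1 mm/day.

P ≈ 21.1 mm/day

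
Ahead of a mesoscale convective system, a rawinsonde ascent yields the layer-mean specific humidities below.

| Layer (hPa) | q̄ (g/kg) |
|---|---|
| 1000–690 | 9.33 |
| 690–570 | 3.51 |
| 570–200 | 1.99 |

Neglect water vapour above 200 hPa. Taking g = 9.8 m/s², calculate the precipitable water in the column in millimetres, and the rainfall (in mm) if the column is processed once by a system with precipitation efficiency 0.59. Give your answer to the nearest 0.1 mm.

PW ≈ 41.3 mm; rainfall ≈ 24.4 mm

Precipitable water is the column-integrated vapour mass per unit area: PW = (1/g) Σ q̄ Δp, with q in kg/kg and Δp in Pa (1 kg/m² of water = 1 mm).
Layer 1000–690 hPa: Δp = 310 hPa = 31000 Pa, q̄ = 0.00933 kg/kg → 0.00933 × 31000 / 9.8 = 29.51 mm
Layer 690–570 hPa: Δp = 120 hPa = 12000 Pa, q̄ = 0.00351 kg/kg → 0.00351 × 12000 / 9.8 = 4.30 mm
Layer 570–200 hPa: Δp = 370 hPa = 37000 Pa, q̄ = 0.00199 kg/kg → 0.00199 × 37000 / 9.8 = 7.51 mm
PW = 29.51 + 4.30 + 7.51 = 41.32 ≈ 41.3 mm.
Rainfall = ε × PW = 0.59 × 41.3 = 24.4 mm.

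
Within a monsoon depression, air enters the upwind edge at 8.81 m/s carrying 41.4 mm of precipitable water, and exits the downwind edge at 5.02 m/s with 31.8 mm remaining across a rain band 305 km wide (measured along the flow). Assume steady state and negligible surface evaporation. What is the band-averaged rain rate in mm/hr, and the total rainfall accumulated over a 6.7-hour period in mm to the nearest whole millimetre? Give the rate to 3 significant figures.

R ≈ 2.42 mm/hr; total ≈ 16 mm

Column moisture flux per unit crosswind length is F = V × PW.
Inflow: F_in = 8.81 × 41.4 = 364.734 mm·m/s
Outflow: F_out = 5.02 × 31.8 = 159.636 mm·m/s
Steady-state rate R = (F_in − F_out)/L = (364.734 − 159.636) / 305000 m = 6.725e-04 mm/s.
R = 6.725e-04 × 3600 = 2.42 mm/hr.
Over 6.7 h: total = 2.42 × 6.7 = 16.214 ≈ 16 mm.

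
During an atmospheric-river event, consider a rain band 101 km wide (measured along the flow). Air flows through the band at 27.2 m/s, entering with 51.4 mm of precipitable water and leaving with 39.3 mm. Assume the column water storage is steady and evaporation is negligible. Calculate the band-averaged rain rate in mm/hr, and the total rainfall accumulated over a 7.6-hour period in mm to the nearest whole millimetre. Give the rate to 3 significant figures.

R ≈ 11.7 mm/hr; total ≈ 89 mm

Column moisture flux per unit crosswind length is F = V × PW.
Inflow: F_in = 27.2 × 51.4 = 1398.08 mm·m/s
Outflow: F_out = 27.2 × 39.3 = 1068.96 mm·m/s
Steady-state rate R = (F_in − F_out)/L = (1398.08 − 1068.96) / 101000 m = 3.259e-03 mm/s.
R = 3.259e-03 × 3600 = 11.7 mm/hr.
Over 7.6 h: total = 11.7 × 7.6 = 88.92 ≈ 89 mm.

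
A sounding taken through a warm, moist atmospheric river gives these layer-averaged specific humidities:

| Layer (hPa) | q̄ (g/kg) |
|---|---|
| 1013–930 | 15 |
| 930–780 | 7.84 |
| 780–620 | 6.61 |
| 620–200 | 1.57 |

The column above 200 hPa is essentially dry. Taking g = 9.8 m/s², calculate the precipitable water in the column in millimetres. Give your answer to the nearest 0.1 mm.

PW ≈ 42.2 mm

Precipitable water is the column-integrated vapour mass per unit area: PW = (1/g) Σ q̄ Δp, with q in kg/kg and Δp in Pa (1 kg/m² of water = 1 mm).
Layer 1013–930 hPa: Δp = 83 hPa = 8300 Pa, q̄ = 0.015 kg/kg → 0.015 × 8300 / 9.8 = 12.70 mm
Layer 930–780 hPa: Δp = 150 hPa = 15000 Pa, q̄ = 0.00784 kg/kg → 0.00784 × 15000 / 9.8 = 12.00 mm
Layer 780–620 hPa: Δp = 160 hPa = 16000 Pa, q̄ = 0.00661 kg/kg → 0.00661 × 16000 / 9.8 = 10.79 mm
Layer 620–200 hPa: Δp = 420 hPa = 42000 Pa, q̄ = 0.00157 kg/kg → 0.00157 × 42000 / 9.8 = 6.73 mm
PW = 12.70 + 12.00 + 10.79 + 6.73 = 42.22 ≈ 42.2 mm.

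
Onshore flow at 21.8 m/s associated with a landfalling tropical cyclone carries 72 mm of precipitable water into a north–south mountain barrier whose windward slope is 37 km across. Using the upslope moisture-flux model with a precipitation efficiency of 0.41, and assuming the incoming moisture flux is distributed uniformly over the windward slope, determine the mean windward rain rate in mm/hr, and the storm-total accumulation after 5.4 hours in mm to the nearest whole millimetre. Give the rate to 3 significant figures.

R ≈ 62.6 mm/hr; total ≈ 338 mm

Incoming column moisture flux per unit ridge length: F = V × PW = 21.8 × 72 = 1569.6 mm·m/s.
Spread over the 37 km slope with efficiency ε = 0.41: R = ε·F/W = 0.41 × 1569.6 / 37000 m = 1.739e-02 mm/s.
R = 1.739e-02 × 3600 = 62.6 mm/hr.
Over 5.4 h: total = 62.6 × 5.4 = 338.04 ≈ 338 mm.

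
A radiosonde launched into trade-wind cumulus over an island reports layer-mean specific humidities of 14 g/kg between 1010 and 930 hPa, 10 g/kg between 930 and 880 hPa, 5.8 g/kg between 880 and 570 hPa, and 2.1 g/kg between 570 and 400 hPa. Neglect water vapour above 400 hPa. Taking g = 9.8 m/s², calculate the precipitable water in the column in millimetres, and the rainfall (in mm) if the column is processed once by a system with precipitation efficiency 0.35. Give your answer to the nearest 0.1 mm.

Precipitable water is the column-integrated vapour mass per unit area: PW = (1/g) Σ q̄ Δp, with q in kg/kg and Δp in Pa (1 kg/m² of water = 1 mm).
Layer 1010–930 hPa: Δp = 80 hPa = 8000 Pa, q̄ = 0.014 kg/kg → 0.014 × 8000 / 9.8 = 11.43 mm
Layer 930–880 hPa: Δp = 50 hPa = 5000 Pa, q̄ = 0.01 kg/kg → 0.01 × 5000 / 9.8 = 5.10 mm
Layer 880–570 hPa: Δp = 310 hPa = 31000 Pa, q̄ = 0.0058 kg/kg → 0.0058 × 31000 / 9.8 = 18.35 mm
Layer 570–400 hPa: Δp = 170 hPa = 17000 Pa, q̄ = 0.0021 kg/kg → 0.0021 × 17000 / 9.8 = 3.64 mm
PW = 11.43 + 5.10 + 18.35 + 3.64 = 38.52 ≈ 38.5 mm.
Rainfall = ε × PW = 0.35 × 38.5 = 13.5 mm.

PW ≈ 38.5 mm; rainfall ≈ 13.5 mm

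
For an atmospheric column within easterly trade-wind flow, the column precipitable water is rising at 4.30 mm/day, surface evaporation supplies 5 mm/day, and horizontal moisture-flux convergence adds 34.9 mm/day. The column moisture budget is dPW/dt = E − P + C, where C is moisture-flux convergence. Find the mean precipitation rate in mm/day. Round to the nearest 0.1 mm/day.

P ≈ 35.6 mm/day

dPW/dt = +4.30 mm/day.
P = E + C − dPW/dt = 5 + (34.9) − (+4.30) = 35.6 mm/day.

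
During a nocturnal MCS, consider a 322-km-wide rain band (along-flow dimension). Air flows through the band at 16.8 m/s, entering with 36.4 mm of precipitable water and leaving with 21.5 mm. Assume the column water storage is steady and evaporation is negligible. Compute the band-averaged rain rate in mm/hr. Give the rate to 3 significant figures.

Column moisture flux per unit crosswind length is F = V × PW.
Inflow: F_in = 16.8 × 36.4 = 611.52 mm·m/s
Outflow: F_out = 16.8 × 21.5 = 361.2 mm·m/s
Steady-state rate R = (F_in − F_out)/L = (611.52 − 361.2) / 322000 m = 7.774e-04 mm/s.
R = 7.774e-04 × 3600 = 2.80 mm/hr.

R ≈ 2.80 mm/hr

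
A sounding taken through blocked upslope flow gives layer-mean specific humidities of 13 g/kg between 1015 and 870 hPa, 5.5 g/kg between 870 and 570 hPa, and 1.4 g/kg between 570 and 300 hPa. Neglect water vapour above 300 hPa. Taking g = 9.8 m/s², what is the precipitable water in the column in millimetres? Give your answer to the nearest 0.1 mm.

PW ≈ 39.9 mm

Precipitable water is the column-integrated vapour mass per unit area: PW = (1/g) Σ q̄ Δp, with q in kg/kg and Δp in Pa (1 kg/m² of water = 1 mm).
Layer 1015–870 hPa: Δp = 145 hPa = 14500 Pa, q̄ = 0.013 kg/kg → 0.013 × 14500 / 9.8 = 19.23 mm
Layer 870–570 hPa: Δp = 300 hPa = 30000 Pa, q̄ = 0.0055 kg/kg → 0.0055 × 30000 / 9.8 = 16.84 mm
Layer 570–300 hPa: Δp = 270 hPa = 27000 Pa, q̄ = 0.0014 kg/kg → 0.0014 × 27000 / 9.8 = 3.86 mm
PW = 19.23 + 16.84 + 3.86 = 39.93 ≈ 39.9 mm.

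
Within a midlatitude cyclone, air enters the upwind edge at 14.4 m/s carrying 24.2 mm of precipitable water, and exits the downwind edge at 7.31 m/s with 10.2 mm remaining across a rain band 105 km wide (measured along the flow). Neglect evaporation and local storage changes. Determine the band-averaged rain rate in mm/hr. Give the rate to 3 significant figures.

R ≈ 9.39 mm/hr

Column moisture flux per unit crosswind length is F = V × PW.
Inflow: F_in = 14.4 × 24.2 = 348.48 mm·m/s
Outflow: F_out = 7.31 × 10.2 = 74.562 mm·m/s
Steady-state rate R = (F_in − F_out)/L = (348.48 − 74.562) / 105000 m = 2.609e-03 mm/s.
R = 2.609e-03 × 3600 = 9.39 mm/hr.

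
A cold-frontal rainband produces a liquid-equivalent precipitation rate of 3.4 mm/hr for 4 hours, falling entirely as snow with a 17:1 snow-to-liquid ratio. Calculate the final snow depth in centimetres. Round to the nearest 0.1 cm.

snow depth ≈ 23.1 cm

Liquid-equivalent depth = 3.4 × 4 = 13.6 mm.
Snow depth = 13.6 mm × 17 = 231.2 mm = 23.1 cm.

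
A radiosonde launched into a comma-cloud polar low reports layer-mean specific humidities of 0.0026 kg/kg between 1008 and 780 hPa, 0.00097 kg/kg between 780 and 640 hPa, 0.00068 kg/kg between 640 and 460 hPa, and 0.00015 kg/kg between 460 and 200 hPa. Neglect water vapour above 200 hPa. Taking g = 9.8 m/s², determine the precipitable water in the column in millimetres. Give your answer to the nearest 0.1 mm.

Precipitable water is the column-integrated vapour mass per unit area: PW = (1/g) Σ q̄ Δp, with q in kg/kg and Δp in Pa (1 kg/m² of water = 1 mm).
Layer 1008–780 hPa: Δp = 228 hPa = 22800 Pa, q̄ = 0.0026 kg/kg → 0.0026 × 22800 / 9.8 = 6.05 mm
Layer 780–640 hPa: Δp = 140 hPa = 14000 Pa, q̄ = 0.00097 kg/kg → 0.00097 × 14000 / 9.8 = 1.39 mm
Layer 640–460 hPa: Δp = 180 hPa = 18000 Pa, q̄ = 0.00068 kg/kg → 0.00068 × 18000 / 9.8 = 1.25 mm
Layer 460–200 hPa: Δp = 260 hPa = 26000 Pa, q̄ = 0.00015 kg/kg → 0.00015 × 26000 / 9.8 = 0.40 mm
PW = 6.05 + 1.39 + 1.25 + 0.40 = 9.09 ≈ 9.1 mm.

PW ≈ 9.1 mm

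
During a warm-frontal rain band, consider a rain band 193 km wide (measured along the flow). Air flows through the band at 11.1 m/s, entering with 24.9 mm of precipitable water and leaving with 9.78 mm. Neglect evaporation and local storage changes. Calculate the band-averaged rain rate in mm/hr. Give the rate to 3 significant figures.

Column moisture flux per unit crosswind length is F = V × PW.
Inflow: F_in = 11.1 × 24.9 = 276.39 mm·m/s
Outflow: F_out = 11.1 × 9.78 = 108.558 mm·m/s
Steady-state rate R = (F_in − F_out)/L = (276.39 − 108.558) / 193000 m = 8.696e-04 mm/s.
R = 8.696e-04 × 3600 = 3.13 mm/hr.

R ≈ 3.13 mm/hr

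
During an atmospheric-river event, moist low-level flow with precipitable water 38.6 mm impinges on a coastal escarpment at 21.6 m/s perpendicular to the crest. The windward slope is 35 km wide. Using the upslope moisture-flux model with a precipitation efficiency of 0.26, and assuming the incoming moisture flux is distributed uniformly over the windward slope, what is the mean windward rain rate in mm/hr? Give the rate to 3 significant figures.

Incoming column moisture flux per unit ridge length: F = V × PW = 21.6 × 38.6 = 833.76 mm·m/s.
Spread over the 35 km slope with efficiency ε = 0.26: R = ε·F/W = 0.26 × 833.76 / 35000 m = 6.194e-03 mm/s.
R = 6.194e-03 × 3600 = 22.3 mm/hr.

R ≈ 22.3 mm/hr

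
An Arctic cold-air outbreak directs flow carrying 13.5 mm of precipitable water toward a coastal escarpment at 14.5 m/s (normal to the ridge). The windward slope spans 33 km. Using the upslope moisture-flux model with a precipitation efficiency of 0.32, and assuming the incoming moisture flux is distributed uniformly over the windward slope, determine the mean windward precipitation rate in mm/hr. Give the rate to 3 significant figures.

R ≈ 6.83 mm/hr

Incoming column moisture flux per unit ridge length: F = V × PW = 14.5 × 13.5 = 195.75 mm·m/s.
Spread over the 33 km slope with efficiency ε = 0.32: R = ε·F/W = 0.32 × 195.75 / 33000 m = 1.898e-03 mm/s.
R = 1.898e-03 × 3600 = 6.83 mm/hr.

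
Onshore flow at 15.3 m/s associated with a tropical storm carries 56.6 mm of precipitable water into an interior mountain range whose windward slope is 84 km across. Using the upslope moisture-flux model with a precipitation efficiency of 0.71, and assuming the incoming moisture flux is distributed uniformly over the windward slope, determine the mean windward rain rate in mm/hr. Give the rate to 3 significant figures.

R ≈ 26.4 mm/hr

Incoming column moisture flux per unit ridge length: F = V × PW = 15.3 × 56.6 = 865.98 mm·m/s.
Spread over the 84 km slope with efficiency ε = 0.71: R = ε·F/W = 0.71 × 865.98 / 84000 m = 7.320e-03 mm/s.
R = 7.320e-03 × 3600 = 26.4 mm/hr.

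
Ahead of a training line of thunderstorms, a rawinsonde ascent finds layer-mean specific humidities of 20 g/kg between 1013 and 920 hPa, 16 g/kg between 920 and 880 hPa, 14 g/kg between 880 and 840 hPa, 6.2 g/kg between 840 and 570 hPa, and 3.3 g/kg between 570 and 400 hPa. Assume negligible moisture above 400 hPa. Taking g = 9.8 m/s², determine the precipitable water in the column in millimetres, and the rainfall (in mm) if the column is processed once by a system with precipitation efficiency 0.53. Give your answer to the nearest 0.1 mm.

Precipitable water is the column-integrated vapour mass per unit area: PW = (1/g) Σ q̄ Δp, with q in kg/kg and Δp in Pa (1 kg/m² of water = 1 mm).
Layer 1013–920 hPa: Δp = 93 hPa = 9300 Pa, q̄ = 0.02 kg/kg → 0.02 × 9300 / 9.8 = 18.98 mm
Layer 920–880 hPa: Δp = 40 hPa = 4000 Pa, q̄ = 0.016 kg/kg → 0.016 × 4000 / 9.8 = 6.53 mm
Layer 880–840 hPa: Δp = 40 hPa = 4000 Pa, q̄ = 0.014 kg/kg → 0.014 × 4000 / 9.8 = 5.71 mm
Layer 840–570 hPa: Δp = 270 hPa = 27000 Pa, q̄ = 0.0062 kg/kg → 0.0062 × 27000 / 9.8 = 17.08 mm
Layer 570–400 hPa: Δp = 170 hPa = 17000 Pa, q̄ = 0.0033 kg/kg → 0.0033 × 17000 / 9.8 = 5.72 mm
PW = 18.98 + 6.53 + 5.71 + 17.08 + 5.72 = 54.02 ≈ 54.0 mm.
Rainfall = ε × PW = 0.53 × 54.0 = 28.6 mm.

PW ≈ 54.0 mm; rainfall ≈ 28.6 mm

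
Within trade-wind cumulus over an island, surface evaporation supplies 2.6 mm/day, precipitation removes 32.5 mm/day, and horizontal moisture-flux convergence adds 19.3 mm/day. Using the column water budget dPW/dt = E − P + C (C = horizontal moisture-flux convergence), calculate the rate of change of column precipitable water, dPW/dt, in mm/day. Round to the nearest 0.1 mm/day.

dPW/dt = E − P + C = 2.6 − 32.5 + (19.3) = -10.6 mm/day.

dPW/dt ≈ -10.6 mm/day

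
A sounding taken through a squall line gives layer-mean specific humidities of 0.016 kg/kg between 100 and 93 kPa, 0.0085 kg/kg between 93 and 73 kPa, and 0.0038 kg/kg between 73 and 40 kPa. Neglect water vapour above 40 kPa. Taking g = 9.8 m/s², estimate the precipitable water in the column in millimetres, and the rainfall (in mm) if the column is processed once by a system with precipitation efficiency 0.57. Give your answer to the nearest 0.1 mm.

Precipitable water is the column-integrated vapour mass per unit area: PW = (1/g) Σ q̄ Δp, with q in kg/kg and Δp in Pa (1 kg/m² of water = 1 mm).
Layer 100–93 kPa: Δp = 70 hPa = 7000 Pa, q̄ = 0.016 kg/kg → 0.016 × 7000 / 9.8 = 11.43 mm
Layer 93–73 kPa: Δp = 200 hPa = 20000 Pa, q̄ = 0.0085 kg/kg → 0.0085 × 20000 / 9.8 = 17.35 mm
Layer 73–40 kPa: Δp = 330 hPa = 33000 Pa, q̄ = 0.0038 kg/kg → 0.0038 × 33000 / 9.8 = 12.80 mm
PW = 11.43 + 17.35 + 12.80 = 41.58 ≈ 41.6 mm.
Rainfall = ε × PW = 0.57 × 41.6 = 23.7 mm.

PW ≈ 41.6 mm; rainfall ≈ 23.7 mm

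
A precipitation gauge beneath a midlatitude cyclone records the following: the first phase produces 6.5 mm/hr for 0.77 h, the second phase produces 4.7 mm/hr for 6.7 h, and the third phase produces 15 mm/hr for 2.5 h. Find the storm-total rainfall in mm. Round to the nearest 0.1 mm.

Total = Σ Rᵢ Δtᵢ = 6.5 × 0.77 + 4.7 × 6.7 + 15 × 2.5
      = 5.005 + 31.49 + 37.5 = 74.0 mm.

total ≈ 74.0 mm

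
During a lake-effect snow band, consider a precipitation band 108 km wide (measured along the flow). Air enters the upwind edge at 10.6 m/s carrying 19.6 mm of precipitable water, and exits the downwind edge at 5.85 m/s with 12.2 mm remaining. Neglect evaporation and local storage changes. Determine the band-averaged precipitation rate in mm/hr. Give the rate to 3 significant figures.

R ≈ 4.55 mm/hr

Column moisture flux per unit crosswind length is F = V × PW.
Inflow: F_in = 10.6 × 19.6 = 207.76 mm·m/s
Outflow: F_out = 5.85 × 12.2 = 71.37 mm·m/s
Steady-state rate R = (F_in − F_out)/L = (207.76 − 71.37) / 108000 m = 1.263e-03 mm/s.
R = 1.263e-03 × 3600 = 4.55 mm/hr.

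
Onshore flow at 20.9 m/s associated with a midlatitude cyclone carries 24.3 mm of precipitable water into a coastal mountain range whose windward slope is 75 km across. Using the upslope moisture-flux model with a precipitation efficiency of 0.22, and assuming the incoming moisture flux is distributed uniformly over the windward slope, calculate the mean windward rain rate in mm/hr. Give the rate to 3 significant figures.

Incoming column moisture flux per unit ridge length: F = V × PW = 20.9 × 24.3 = 507.87 mm·m/s.
Spread over the 75 km slope with efficiency ε = 0.22: R = ε·F/W = 0.22 × 507.87 / 75000 m = 1.490e-03 mm/s.
R = 1.490e-03 × 3600 = 5.36 mm/hr.

R ≈ 5.36 mm/hr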